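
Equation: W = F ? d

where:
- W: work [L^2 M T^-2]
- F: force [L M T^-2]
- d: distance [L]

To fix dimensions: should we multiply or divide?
multiplication (×): W = F × d

W [L^2 M T^-2]; F [L M T^-2]; d [L].
F × d → [L^2 M T^-2] ✓
F ÷ d → [M T^-2] ✗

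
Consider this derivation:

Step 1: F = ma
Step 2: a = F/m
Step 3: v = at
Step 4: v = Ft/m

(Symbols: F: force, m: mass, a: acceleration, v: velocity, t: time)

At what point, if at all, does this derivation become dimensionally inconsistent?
No step introduces an error — all steps are dimensionally consistent.

Step 1: F = ma → LHS [L M T^-2], RHS [L M T^-2] ✓
Step 2: a = F/m → LHS [L T^-2], RHS [L T^-2] ✓
Step 3: v = at → LHS [L T^-1], RHS [L T^-1] ✓
Step 4: v = Ft/m → LHS [L T^-1], RHS [L T^-1] ✓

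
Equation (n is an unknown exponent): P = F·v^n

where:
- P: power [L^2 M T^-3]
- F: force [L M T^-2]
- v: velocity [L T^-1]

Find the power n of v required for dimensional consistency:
n = 1

P has dimensions [L^2 M T^-3]; v has dimensions [L T^-1].
The rest of the RHS has dimensions [L M T^-2], so v^n must supply [L T^-1].
With n = 1: F·v^1 has dimensions [L^2 M T^-3], matching the LHS ✓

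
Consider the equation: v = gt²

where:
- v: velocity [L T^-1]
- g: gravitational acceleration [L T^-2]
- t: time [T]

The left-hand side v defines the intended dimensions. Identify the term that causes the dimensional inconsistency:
The right-hand side term gt²

v has dimensions [L T^-1], but gt² has dimensions [L], so the term gt² is dimensionally wrong for v.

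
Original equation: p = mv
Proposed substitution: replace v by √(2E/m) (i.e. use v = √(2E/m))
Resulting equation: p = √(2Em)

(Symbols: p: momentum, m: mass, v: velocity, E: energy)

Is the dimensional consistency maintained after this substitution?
Yes

[v] = [L T^-1] and [√(2E/m)] = [L T^-1]. These match, so the substitution replaces a quantity by one of the same dimensions and the result p = √(2Em) has LHS [L M T^-1] vs RHS [L M T^-1] — still consistent.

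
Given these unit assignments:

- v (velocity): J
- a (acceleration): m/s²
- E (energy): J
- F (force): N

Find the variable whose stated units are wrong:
v

The variable v (velocity) should have units m/s, not J.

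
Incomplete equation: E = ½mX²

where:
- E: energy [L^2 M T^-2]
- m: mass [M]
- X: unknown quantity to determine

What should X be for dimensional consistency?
X = v (velocity), dimensions [L T^-1]

E has dimensions [L^2 M T^-2]; the rest of the RHS (½m) has dimensions [M].
So X² must have dimensions [L^2 T^-2], i.e. X has dimensions [L T^-1] — X = v (velocity).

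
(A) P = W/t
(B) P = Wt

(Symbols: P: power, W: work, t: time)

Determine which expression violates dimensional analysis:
(B)

(A) P = W/t: LHS [L^2 M T^-3], RHS [L^2 M T^-3] ✓
(B) P = Wt: LHS [L^2 M T^-3], RHS [L^2 M T^-1] ✗

Expression (B) P = Wt is dimensionally incorrect.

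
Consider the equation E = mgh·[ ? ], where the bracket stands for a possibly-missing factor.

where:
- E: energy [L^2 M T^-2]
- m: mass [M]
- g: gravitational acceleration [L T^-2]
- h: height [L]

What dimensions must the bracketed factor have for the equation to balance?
Nothing is missing — the bracketed factor must be dimensionless.

E has dimensions [L^2 M T^-2] and mgh already has dimensions [L^2 M T^-2], so E = mgh is dimensionally complete.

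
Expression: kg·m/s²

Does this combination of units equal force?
Yes

The expression kg·m/s² has dimensions [L M T^-2], which is exactly force [L M T^-2].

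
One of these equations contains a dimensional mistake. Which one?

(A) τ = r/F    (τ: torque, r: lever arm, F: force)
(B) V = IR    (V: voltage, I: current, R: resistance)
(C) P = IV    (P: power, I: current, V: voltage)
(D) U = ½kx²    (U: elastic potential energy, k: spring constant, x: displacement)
(A) τ = r/F

The equation (A) τ = r/F is dimensionally incorrect.

LHS (τ): [L^2 M T^-2]
RHS (r/F): [M^-1 T^2] ✗

The dimensions do not match. The other three equations balance.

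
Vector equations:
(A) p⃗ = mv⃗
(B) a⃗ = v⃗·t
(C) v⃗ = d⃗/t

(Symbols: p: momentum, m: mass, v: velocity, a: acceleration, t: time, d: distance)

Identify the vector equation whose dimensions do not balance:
(B) a⃗ = v⃗·t

(A) p⃗ = mv⃗: LHS [L M T^-1], RHS [L M T^-1] ✓ — mass (scalar) times velocity (vector)
(B) a⃗ = v⃗·t: LHS [L T^-2], RHS [L] ✗ — acceleration is velocity per time; should be v⃗/t
(C) v⃗ = d⃗/t: LHS [L T^-1], RHS [L T^-1] ✓ — displacement (vector) divided by time (scalar)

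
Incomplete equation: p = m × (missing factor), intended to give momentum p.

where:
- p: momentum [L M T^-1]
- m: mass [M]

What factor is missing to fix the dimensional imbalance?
v (velocity), dimensions [L T^-1]

p has dimensions [L M T^-1] and m has dimensions [M].
The missing factor must have dimensions [L M T^-1] / [M] = [L T^-1], i.e. velocity (v).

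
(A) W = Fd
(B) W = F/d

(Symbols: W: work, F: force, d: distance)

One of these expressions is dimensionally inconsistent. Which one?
(B)

(A) W = Fd: LHS [L^2 M T^-2], RHS [L^2 M T^-2] ✓
(B) W = F/d: LHS [L^2 M T^-2], RHS [M T^-2] ✗

Expression (B) W = F/d is dimensionally incorrect.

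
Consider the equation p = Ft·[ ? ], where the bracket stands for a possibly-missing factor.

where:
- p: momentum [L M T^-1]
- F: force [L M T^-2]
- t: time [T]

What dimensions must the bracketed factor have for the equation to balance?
Nothing is missing — the bracketed factor must be dimensionless.

p has dimensions [L M T^-1] and Ft already has dimensions [L M T^-1], so p = Ft is dimensionally complete.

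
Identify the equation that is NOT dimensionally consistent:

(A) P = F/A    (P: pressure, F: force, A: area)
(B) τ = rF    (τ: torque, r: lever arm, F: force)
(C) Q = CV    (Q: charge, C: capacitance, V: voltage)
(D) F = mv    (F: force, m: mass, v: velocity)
(D) F = mv

The equation (D) F = mv is dimensionally incorrect.

LHS (F): [L M T^-2]
RHS (mv): [L M T^-1] ✗

The dimensions do not match. The other three equations balance.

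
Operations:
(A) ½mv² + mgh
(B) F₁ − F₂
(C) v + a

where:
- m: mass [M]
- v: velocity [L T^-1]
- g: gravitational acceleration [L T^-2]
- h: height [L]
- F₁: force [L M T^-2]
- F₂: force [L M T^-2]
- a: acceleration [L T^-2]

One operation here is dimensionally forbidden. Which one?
(C) v + a

(A) ½mv² + mgh: ½mv² [L^2 M T^-2] and mgh [L^2 M T^-2] — same dimensions ✓
(B) F₁ − F₂: F₁ [L M T^-2] and F₂ [L M T^-2] — same dimensions ✓
(C) v + a: v [L T^-1] and a [L T^-2] — different dimensions cannot be added/subtracted ✗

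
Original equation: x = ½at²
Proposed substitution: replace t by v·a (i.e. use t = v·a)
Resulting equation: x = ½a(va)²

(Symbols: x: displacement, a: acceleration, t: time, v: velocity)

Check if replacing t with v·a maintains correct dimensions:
No

[t] = [T] and [v·a] = [L^2 T^-3]. These differ, so the substitution replaces a quantity by one of different dimensions and the result x = ½a(va)² has LHS [L] vs RHS [L^5 T^-8] — inconsistent.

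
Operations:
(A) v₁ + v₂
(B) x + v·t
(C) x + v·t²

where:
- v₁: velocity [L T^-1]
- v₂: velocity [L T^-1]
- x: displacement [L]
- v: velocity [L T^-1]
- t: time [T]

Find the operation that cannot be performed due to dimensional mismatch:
(C) x + v·t²

(A) v₁ + v₂: v₁ [L T^-1] and v₂ [L T^-1] — same dimensions ✓
(B) x + v·t: x [L] and v·t [L] — same dimensions ✓
(C) x + v·t²: x [L] and v·t² [L T] — different dimensions cannot be added/subtracted ✗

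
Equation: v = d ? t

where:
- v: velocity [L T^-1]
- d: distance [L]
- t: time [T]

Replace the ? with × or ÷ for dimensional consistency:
division (÷): v = d ÷ t

v [L T^-1]; d [L]; t [T].
d × t → [L T] ✗
d ÷ t → [L T^-1] ✓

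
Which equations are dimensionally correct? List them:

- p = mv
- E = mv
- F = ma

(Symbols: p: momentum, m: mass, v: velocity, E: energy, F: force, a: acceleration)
Dimensionally correct: p = mv, F = ma
Dimensionally incorrect: E = mv
Ordered (correct first, then incorrect): p = mv, F = ma, E = mv

- p = mv: LHS [L M T^-1], RHS [L M T^-1] → correct ✓
- E = mv: LHS [L^2 M T^-2], RHS [L M T^-1] → incorrect ✗
- F = ma: LHS [L M T^-2], RHS [L M T^-2] → correct ✓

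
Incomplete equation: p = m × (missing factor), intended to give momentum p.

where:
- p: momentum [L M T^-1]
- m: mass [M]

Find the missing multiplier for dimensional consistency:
v (velocity), dimensions [L T^-1]

p has dimensions [L M T^-1] and m has dimensions [M].
The missing factor must have dimensions [L M T^-1] / [M] = [L T^-1], i.e. velocity (v).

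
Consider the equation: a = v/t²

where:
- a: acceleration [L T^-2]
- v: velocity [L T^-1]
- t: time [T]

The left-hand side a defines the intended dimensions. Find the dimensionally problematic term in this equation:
The right-hand side term v/t²

a has dimensions [L T^-2], but v/t² has dimensions [L T^-3], so the term v/t² is dimensionally wrong for a.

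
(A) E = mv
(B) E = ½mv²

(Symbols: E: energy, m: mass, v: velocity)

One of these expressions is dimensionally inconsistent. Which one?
(A)

(A) E = mv: LHS [L^2 M T^-2], RHS [L M T^-1] ✗
(B) E = ½mv²: LHS [L^2 M T^-2], RHS [L^2 M T^-2] ✓

Expression (A) E = mv is dimensionally incorrect.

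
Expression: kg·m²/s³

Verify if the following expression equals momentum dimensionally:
No

The expression kg·m²/s³ has dimensions [L^2 M T^-3], but momentum has dimensions [L M T^-1].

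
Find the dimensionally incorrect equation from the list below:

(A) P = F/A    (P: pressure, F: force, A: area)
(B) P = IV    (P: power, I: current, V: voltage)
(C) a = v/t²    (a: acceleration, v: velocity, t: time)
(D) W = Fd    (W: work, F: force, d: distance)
(C) a = v/t²

The equation (C) a = v/t² is dimensionally incorrect.

LHS (a): [L T^-2]
RHS (v/t²): [L T^-3] ✗

The dimensions do not match. The other three equations balance.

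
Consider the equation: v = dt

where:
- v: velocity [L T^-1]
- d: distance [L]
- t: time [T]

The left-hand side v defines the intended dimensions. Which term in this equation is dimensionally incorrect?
The right-hand side term dt

v has dimensions [L T^-1], but dt has dimensions [L T], so the term dt is dimensionally wrong for v.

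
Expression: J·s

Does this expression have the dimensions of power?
No

The expression J·s has dimensions [L^2 M T^-1], but power has dimensions [L^2 M T^-3].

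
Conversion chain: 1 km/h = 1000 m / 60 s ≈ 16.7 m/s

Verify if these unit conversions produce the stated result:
The chain is incorrect (it contains an error).

Incorrect: 1 h = 3600 s, not 60 s (1 km/h ≈ 0.278 m/s)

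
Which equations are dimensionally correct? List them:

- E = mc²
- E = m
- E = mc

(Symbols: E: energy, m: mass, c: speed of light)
Dimensionally correct: E = mc²
Dimensionally incorrect: E = m, E = mc
Ordered (correct first, then incorrect): E = mc², E = m, E = mc

- E = mc²: LHS [L^2 M T^-2], RHS [L^2 M T^-2] → correct ✓
- E = m: LHS [L^2 M T^-2], RHS [M] → incorrect ✗
- E = mc: LHS [L^2 M T^-2], RHS [L M T^-1] → incorrect ✗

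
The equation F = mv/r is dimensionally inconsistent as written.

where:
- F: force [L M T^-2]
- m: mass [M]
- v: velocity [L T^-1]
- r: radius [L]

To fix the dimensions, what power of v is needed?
The exponent of v should be 2: F = mv^2/r

The LHS F has dimensions [L M T^-2]; v has dimensions [L T^-1].
As written, the RHS mv/r (exponent 1 on v) has dimensions [M T^-1], which does not match.
With exponent 2, the RHS mv^2/r has dimensions [L M T^-2], matching the LHS.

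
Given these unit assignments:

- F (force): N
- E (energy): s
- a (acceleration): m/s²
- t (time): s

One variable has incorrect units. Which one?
E

The variable E (energy) should have units J, not s.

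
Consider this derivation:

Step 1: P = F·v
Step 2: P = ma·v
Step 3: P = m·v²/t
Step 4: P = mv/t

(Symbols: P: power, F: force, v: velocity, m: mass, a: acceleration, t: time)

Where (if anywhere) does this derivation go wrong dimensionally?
Step 4

Step 1: P = F·v → LHS [L^2 M T^-3], RHS [L^2 M T^-3] ✓
Step 2: P = ma·v → LHS [L^2 M T^-3], RHS [L^2 M T^-3] ✓
Step 3: P = m·v²/t → LHS [L^2 M T^-3], RHS [L^2 M T^-3] ✓
Step 4: P = mv/t → LHS [L^2 M T^-3], RHS [L M T^-2] ✗

The first dimensional inconsistency appears in step 4: P = mv/t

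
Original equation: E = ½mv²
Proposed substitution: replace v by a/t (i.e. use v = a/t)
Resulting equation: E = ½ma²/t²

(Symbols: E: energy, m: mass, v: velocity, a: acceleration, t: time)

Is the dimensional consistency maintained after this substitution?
No

[v] = [L T^-1] and [a/t] = [L T^-3]. These differ, so the substitution replaces a quantity by one of different dimensions and the result E = ½ma²/t² has LHS [L^2 M T^-2] vs RHS [L^2 M T^-6] — inconsistent.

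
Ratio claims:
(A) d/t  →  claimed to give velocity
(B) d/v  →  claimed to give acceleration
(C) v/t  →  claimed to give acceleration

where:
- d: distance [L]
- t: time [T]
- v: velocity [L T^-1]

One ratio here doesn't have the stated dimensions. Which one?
(B) d/v does not give acceleration

(A) d/t: [L T^-1] = velocity [L T^-1] ✓
(B) d/v: [T] ≠ acceleration [L T^-2] ✗
(C) v/t: [L T^-2] = acceleration [L T^-2] ✓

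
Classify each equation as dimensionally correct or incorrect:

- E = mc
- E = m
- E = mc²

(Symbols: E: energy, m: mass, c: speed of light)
Dimensionally correct: E = mc²
Dimensionally incorrect: E = mc, E = m
Ordered (correct first, then incorrect): E = mc², E = mc, E = m

- E = mc: LHS [L^2 M T^-2], RHS [L M T^-1] → incorrect ✗
- E = m: LHS [L^2 M T^-2], RHS [M] → incorrect ✗
- E = mc²: LHS [L^2 M T^-2], RHS [L^2 M T^-2] → correct ✓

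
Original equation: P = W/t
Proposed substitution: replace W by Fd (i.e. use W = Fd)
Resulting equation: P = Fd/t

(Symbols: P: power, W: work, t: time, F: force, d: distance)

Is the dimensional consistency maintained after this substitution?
Yes

[W] = [L^2 M T^-2] and [Fd] = [L^2 M T^-2]. These match, so the substitution replaces a quantity by one of the same dimensions and the result P = Fd/t has LHS [L^2 M T^-3] vs RHS [L^2 M T^-3] — still consistent.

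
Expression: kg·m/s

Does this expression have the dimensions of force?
No

The expression kg·m/s has dimensions [L M T^-1], but force has dimensions [L M T^-2].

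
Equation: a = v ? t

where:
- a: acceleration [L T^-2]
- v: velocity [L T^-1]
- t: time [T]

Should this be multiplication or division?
division (÷): a = v ÷ t

a [L T^-2]; v [L T^-1]; t [T].
v × t → [L] ✗
v ÷ t → [L T^-2] ✓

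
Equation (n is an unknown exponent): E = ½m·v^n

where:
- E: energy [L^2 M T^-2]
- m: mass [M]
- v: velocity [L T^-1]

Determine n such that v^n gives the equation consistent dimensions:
n = 2

E has dimensions [L^2 M T^-2]; v has dimensions [L T^-1].
The rest of the RHS has dimensions [M], so v^n must supply [L^2 T^-2].
With n = 2: ½m·v^2 has dimensions [L^2 M T^-2], matching the LHS ✓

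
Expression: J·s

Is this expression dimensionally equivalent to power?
No

The expression J·s has dimensions [L^2 M T^-1], but power has dimensions [L^2 M T^-3].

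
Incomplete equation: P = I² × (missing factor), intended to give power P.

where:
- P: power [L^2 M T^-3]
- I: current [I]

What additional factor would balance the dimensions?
R (resistance), dimensions [I^-2 L^2 M T^-3]

P has dimensions [L^2 M T^-3] and I² has dimensions [I^2].
The missing factor must have dimensions [L^2 M T^-3] / [I^2] = [I^-2 L^2 M T^-3], i.e. resistance (R).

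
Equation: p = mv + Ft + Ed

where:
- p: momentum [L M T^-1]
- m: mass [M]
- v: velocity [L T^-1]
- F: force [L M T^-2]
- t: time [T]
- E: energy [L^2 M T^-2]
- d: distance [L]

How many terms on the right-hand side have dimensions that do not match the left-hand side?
1

LHS p: [L M T^-1]
- mv: [L M T^-1] ✓
- Ft: [L M T^-1] ✓
- Ed: [L^3 M T^-2] ✗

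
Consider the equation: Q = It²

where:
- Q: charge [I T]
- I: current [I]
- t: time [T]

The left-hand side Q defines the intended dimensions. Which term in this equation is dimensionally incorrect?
The right-hand side term It²

Q has dimensions [I T], but It² has dimensions [I T^2], so the term It² is dimensionally wrong for Q.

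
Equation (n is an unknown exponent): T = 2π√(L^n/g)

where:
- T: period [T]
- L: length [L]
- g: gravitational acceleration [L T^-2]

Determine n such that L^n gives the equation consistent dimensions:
n = 1

T has dimensions [T]; L has dimensions [L].
With n = 1: 2π√(L^1/g) has dimensions [T], matching the LHS ✓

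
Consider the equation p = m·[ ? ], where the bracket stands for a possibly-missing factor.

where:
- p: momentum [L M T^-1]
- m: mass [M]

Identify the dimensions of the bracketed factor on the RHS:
[L T^-1] — velocity (e.g. v)

p has dimensions [L M T^-1]; m has dimensions [M].
The bracketed factor must supply [L M T^-1] / [M] = [L T^-1].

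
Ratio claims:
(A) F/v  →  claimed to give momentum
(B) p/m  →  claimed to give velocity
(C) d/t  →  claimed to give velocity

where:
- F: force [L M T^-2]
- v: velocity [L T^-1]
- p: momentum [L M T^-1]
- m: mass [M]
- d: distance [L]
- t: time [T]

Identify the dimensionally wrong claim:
(A) F/v does not give momentum

(A) F/v: [M T^-1] ≠ momentum [L M T^-1] ✗
(B) p/m: [L T^-1] = velocity [L T^-1] ✓
(C) d/t: [L T^-1] = velocity [L T^-1] ✓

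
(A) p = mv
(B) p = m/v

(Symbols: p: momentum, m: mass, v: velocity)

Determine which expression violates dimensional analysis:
(B)

(A) p = mv: LHS [L M T^-1], RHS [L M T^-1] ✓
(B) p = m/v: LHS [L M T^-1], RHS [L^-1 M T] ✗

Expression (B) p = m/v is dimensionally incorrect.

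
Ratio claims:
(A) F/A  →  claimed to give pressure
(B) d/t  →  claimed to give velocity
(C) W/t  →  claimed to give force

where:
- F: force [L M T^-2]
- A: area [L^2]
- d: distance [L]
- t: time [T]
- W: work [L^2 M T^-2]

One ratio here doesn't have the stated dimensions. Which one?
(C) W/t does not give force

(A) F/A: [L^-1 M T^-2] = pressure [L^-1 M T^-2] ✓
(B) d/t: [L T^-1] = velocity [L T^-1] ✓
(C) W/t: [L^2 M T^-3] ≠ force [L M T^-2] ✗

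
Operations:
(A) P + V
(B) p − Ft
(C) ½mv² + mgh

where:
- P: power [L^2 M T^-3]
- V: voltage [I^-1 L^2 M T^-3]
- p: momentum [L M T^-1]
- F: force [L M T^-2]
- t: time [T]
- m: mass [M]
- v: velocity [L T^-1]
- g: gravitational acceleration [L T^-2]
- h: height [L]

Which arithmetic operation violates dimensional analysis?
(A) P + V

(A) P + V: P [L^2 M T^-3] and V [I^-1 L^2 M T^-3] — different dimensions cannot be added/subtracted ✗
(B) p − Ft: p [L M T^-1] and Ft [L M T^-1] — same dimensions ✓
(C) ½mv² + mgh: ½mv² [L^2 M T^-2] and mgh [L^2 M T^-2] — same dimensions ✓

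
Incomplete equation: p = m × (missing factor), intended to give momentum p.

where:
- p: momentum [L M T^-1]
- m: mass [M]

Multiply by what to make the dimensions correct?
v (velocity), dimensions [L T^-1]

p has dimensions [L M T^-1] and m has dimensions [M].
The missing factor must have dimensions [L M T^-1] / [M] = [L T^-1], i.e. velocity (v).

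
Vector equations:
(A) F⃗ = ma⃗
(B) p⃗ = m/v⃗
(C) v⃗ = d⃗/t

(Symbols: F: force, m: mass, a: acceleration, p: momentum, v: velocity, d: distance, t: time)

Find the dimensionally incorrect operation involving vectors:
(B) p⃗ = m/v⃗

(A) F⃗ = ma⃗: LHS [L M T^-2], RHS [L M T^-2] ✓ — Force and acceleration are vectors, mass is a scalar
(B) p⃗ = m/v⃗: LHS [L M T^-1], RHS [L^-1 M T] ✗ — momentum is mass times velocity; should be mv⃗ (and division by a vector is undefined)
(C) v⃗ = d⃗/t: LHS [L T^-1], RHS [L T^-1] ✓ — displacement (vector) divided by time (scalar)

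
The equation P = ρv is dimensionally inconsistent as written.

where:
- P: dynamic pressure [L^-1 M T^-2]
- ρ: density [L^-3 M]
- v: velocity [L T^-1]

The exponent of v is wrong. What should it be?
The exponent of v should be 2: P = ρv^2

The LHS P has dimensions [L^-1 M T^-2]; v has dimensions [L T^-1].
As written, the RHS ρv (exponent 1 on v) has dimensions [L^-2 M T^-1], which does not match.
With exponent 2, the RHS ρv^2 has dimensions [L^-1 M T^-2], matching the LHS.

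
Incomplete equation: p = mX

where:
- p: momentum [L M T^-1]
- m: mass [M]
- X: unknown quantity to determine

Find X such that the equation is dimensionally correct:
X = v (velocity), dimensions [L T^-1]

p has dimensions [L M T^-1]; the rest of the RHS (m) has dimensions [M].
So X must have dimensions [L T^-1] — X = v (velocity).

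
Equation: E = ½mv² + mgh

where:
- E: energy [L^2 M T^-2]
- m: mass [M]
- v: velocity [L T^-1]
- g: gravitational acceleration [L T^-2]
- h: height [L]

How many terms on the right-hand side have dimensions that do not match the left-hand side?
0

LHS E: [L^2 M T^-2]
- ½mv²: [L^2 M T^-2] ✓
- mgh: [L^2 M T^-2] ✓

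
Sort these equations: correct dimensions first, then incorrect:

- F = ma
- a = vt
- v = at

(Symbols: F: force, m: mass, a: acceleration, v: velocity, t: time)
Dimensionally correct: F = ma, v = at
Dimensionally incorrect: a = vt
Ordered (correct first, then incorrect): F = ma, v = at, a = vt

- F = ma: LHS [L M T^-2], RHS [L M T^-2] → correct ✓
- a = vt: LHS [L T^-2], RHS [L] → incorrect ✗
- v = at: LHS [L T^-1], RHS [L T^-1] → correct ✓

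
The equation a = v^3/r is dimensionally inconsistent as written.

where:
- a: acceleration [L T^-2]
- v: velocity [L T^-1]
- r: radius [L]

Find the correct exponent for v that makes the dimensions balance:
The exponent of v should be 2: a = v^2/r

The LHS a has dimensions [L T^-2]; v has dimensions [L T^-1].
As written, the RHS v^3/r (exponent 3 on v) has dimensions [L^2 T^-3], which does not match.
With exponent 2, the RHS v^2/r has dimensions [L T^-2], matching the LHS.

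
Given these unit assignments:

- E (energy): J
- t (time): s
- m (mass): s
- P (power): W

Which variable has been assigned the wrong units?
m

The variable m (mass) should have units kg, not s.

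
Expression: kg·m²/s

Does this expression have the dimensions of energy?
No

The expression kg·m²/s has dimensions [L^2 M T^-1], but energy has dimensions [L^2 M T^-2].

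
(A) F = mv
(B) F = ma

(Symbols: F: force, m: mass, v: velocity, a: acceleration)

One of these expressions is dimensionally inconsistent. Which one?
(A)

(A) F = mv: LHS [L M T^-2], RHS [L M T^-1] ✗
(B) F = ma: LHS [L M T^-2], RHS [L M T^-2] ✓

Expression (A) F = mv is dimensionally incorrect.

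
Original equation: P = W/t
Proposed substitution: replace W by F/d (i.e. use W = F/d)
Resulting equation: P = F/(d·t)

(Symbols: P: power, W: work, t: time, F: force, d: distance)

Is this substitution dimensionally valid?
No

[W] = [L^2 M T^-2] and [F/d] = [M T^-2]. These differ, so the substitution replaces a quantity by one of different dimensions and the result P = F/(d·t) has LHS [L^2 M T^-3] vs RHS [M T^-3] — inconsistent.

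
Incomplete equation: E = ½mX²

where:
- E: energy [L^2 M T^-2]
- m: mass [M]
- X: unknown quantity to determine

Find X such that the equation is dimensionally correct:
X = v (velocity), dimensions [L T^-1]

E has dimensions [L^2 M T^-2]; the rest of the RHS (½m) has dimensions [M].
So X² must have dimensions [L^2 T^-2], i.e. X has dimensions [L T^-1] — X = v (velocity).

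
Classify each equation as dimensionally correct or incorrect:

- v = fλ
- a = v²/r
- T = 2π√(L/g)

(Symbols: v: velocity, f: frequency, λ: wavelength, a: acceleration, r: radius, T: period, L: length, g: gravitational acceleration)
Dimensionally correct: v = fλ, a = v²/r, T = 2π√(L/g)
Dimensionally incorrect: none
Ordered (correct first, then incorrect): v = fλ, a = v²/r, T = 2π√(L/g)

- v = fλ: LHS [L T^-1], RHS [L T^-1] → correct ✓
- a = v²/r: LHS [L T^-2], RHS [L T^-2] → correct ✓
- T = 2π√(L/g): LHS [T], RHS [T] → correct ✓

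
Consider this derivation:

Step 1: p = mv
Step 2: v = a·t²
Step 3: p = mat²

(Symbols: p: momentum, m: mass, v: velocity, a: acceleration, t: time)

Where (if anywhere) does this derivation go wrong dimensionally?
Step 2

Step 1: p = mv → LHS [L M T^-1], RHS [L M T^-1] ✓
Step 2: v = a·t² → LHS [L T^-1], RHS [L] ✗

The first dimensional inconsistency appears in step 2: v = a·t²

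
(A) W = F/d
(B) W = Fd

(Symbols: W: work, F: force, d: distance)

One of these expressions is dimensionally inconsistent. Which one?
(A)

(A) W = F/d: LHS [L^2 M T^-2], RHS [M T^-2] ✗
(B) W = Fd: LHS [L^2 M T^-2], RHS [L^2 M T^-2] ✓

Expression (A) W = F/d is dimensionally incorrect.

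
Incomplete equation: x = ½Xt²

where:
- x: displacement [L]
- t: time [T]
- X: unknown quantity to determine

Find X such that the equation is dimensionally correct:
X = a (acceleration), dimensions [L T^-2]

x has dimensions [L]; the rest of the RHS (½ t²) has dimensions [T^2].
So X must have dimensions [L T^-2] — X = a (acceleration).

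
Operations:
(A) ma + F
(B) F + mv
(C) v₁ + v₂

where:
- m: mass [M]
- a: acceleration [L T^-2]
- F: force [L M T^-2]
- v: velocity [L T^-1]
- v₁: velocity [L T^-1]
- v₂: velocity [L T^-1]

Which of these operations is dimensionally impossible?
(B) F + mv

(A) ma + F: ma [L M T^-2] and F [L M T^-2] — same dimensions ✓
(B) F + mv: F [L M T^-2] and mv [L M T^-1] — different dimensions cannot be added/subtracted ✗
(C) v₁ + v₂: v₁ [L T^-1] and v₂ [L T^-1] — same dimensions ✓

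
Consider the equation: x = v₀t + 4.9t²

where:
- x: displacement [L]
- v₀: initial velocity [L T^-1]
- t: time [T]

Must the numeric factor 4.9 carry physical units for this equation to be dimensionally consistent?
Yes

x has dimensions [L], while t² alone has dimensions [T^2]. For the equation to balance, the factor 4.9 must carry dimensions [L T^-2] — it is a dimensional constant (a numerical value of a physical quantity with its units suppressed), not a pure number.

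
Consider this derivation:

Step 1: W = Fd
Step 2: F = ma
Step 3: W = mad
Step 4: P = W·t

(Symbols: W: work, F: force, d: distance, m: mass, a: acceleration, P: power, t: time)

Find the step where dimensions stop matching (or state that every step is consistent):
Step 4

Step 1: W = Fd → LHS [L^2 M T^-2], RHS [L^2 M T^-2] ✓
Step 2: F = ma → LHS [L M T^-2], RHS [L M T^-2] ✓
Step 3: W = mad → LHS [L^2 M T^-2], RHS [L^2 M T^-2] ✓
Step 4: P = W·t → LHS [L^2 M T^-3], RHS [L^2 M T^-1] ✗

The first dimensional inconsistency appears in step 4: P = W·t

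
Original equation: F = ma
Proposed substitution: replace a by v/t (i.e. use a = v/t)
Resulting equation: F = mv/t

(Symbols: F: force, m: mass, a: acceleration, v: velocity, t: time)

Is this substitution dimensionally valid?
Yes

[a] = [L T^-2] and [v/t] = [L T^-2]. These match, so the substitution replaces a quantity by one of the same dimensions and the result F = mv/t has LHS [L M T^-2] vs RHS [L M T^-2] — still consistent.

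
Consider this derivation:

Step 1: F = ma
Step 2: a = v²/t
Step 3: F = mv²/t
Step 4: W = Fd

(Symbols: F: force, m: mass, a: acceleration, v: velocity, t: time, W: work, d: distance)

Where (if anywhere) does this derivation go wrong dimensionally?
Step 2

Step 1: F = ma → LHS [L M T^-2], RHS [L M T^-2] ✓
Step 2: a = v²/t → LHS [L T^-2], RHS [L^2 T^-3] ✗

The first dimensional inconsistency appears in step 2: a = v²/t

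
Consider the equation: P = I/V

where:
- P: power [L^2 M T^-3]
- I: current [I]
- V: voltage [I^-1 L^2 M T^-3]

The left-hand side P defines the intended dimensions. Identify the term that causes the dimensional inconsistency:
The right-hand side term I/V

P has dimensions [L^2 M T^-3], but I/V has dimensions [I^2 L^-2 M^-1 T^3], so the term I/V is dimensionally wrong for P.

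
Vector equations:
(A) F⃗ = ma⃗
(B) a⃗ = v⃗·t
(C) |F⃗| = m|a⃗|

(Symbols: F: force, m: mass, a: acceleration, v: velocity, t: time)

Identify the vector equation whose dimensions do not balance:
(B) a⃗ = v⃗·t

(A) F⃗ = ma⃗: LHS [L M T^-2], RHS [L M T^-2] ✓ — Force and acceleration are vectors, mass is a scalar
(B) a⃗ = v⃗·t: LHS [L T^-2], RHS [L] ✗ — acceleration is velocity per time; should be v⃗/t
(C) |F⃗| = m|a⃗|: LHS [L M T^-2], RHS [L M T^-2] ✓ — magnitudes of vectors are scalars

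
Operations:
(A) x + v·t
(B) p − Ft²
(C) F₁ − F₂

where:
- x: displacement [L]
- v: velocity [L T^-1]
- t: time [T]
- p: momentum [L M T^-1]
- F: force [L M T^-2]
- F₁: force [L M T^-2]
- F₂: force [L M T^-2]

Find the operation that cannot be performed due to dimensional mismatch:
(B) p − Ft²

(A) x + v·t: x [L] and v·t [L] — same dimensions ✓
(B) p − Ft²: p [L M T^-1] and Ft² [L M] — different dimensions cannot be added/subtracted ✗
(C) F₁ − F₂: F₁ [L M T^-2] and F₂ [L M T^-2] — same dimensions ✓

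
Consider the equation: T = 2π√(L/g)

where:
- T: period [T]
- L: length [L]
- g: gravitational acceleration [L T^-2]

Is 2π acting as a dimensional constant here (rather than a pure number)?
No

T has dimensions [T] and √(L/g) already has dimensions [T], so the equation balances without 2π contributing any dimensions. 2π is a pure (dimensionless) number; changing or removing it would not affect dimensional consistency.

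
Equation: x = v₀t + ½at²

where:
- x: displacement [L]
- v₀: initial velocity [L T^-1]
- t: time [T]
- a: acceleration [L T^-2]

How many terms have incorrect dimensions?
0

LHS x: [L]
- v₀t: [L] ✓
- ½at²: [L] ✓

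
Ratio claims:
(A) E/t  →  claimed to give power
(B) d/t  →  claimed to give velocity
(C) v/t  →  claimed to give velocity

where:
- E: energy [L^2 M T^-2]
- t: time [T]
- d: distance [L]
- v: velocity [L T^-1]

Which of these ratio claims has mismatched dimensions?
(C) v/t does not give velocity

(A) E/t: [L^2 M T^-3] = power [L^2 M T^-3] ✓
(B) d/t: [L T^-1] = velocity [L T^-1] ✓
(C) v/t: [L T^-2] ≠ velocity [L T^-1] ✗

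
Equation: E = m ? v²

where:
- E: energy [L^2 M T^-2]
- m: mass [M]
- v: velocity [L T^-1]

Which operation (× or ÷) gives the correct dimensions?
multiplication (×): E = m × v²

E [L^2 M T^-2]; m [M]; v² [L^2 T^-2].
m × v² → [L^2 M T^-2] ✓
m ÷ v² → [L^-2 M T^2] ✗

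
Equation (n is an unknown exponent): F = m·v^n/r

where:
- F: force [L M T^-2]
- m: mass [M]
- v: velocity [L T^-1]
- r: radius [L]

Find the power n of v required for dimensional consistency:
n = 2

F has dimensions [L M T^-2]; v has dimensions [L T^-1].
The rest of the RHS has dimensions [L^-1 M], so v^n must supply [L^2 T^-2].
With n = 2: m·v^2/r has dimensions [L M T^-2], matching the LHS ✓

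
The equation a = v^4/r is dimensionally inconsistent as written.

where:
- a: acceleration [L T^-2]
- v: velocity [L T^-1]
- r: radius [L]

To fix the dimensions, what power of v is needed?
The exponent of v should be 2: a = v^2/r

The LHS a has dimensions [L T^-2]; v has dimensions [L T^-1].
As written, the RHS v^4/r (exponent 4 on v) has dimensions [L^3 T^-4], which does not match.
With exponent 2, the RHS v^2/r has dimensions [L T^-2], matching the LHS.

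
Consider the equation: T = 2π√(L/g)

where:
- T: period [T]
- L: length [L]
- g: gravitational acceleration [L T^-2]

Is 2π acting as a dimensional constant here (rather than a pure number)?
No

T has dimensions [T] and √(L/g) already has dimensions [T], so the equation balances without 2π contributing any dimensions. 2π is a pure (dimensionless) number; changing or removing it would not affect dimensional consistency.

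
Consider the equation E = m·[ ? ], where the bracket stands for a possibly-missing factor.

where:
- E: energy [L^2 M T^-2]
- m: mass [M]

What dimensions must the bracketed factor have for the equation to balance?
[L^2 T^-2] — velocity squared (e.g. v²)

E has dimensions [L^2 M T^-2]; m has dimensions [M].
The bracketed factor must supply [L^2 M T^-2] / [M] = [L^2 T^-2].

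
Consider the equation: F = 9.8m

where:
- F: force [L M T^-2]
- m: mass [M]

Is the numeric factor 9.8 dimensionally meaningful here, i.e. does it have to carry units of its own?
Yes

F has dimensions [L M T^-2], while m alone has dimensions [M]. For the equation to balance, the factor 9.8 must carry dimensions [L T^-2] — it is a dimensional constant (a numerical value of a physical quantity with its units suppressed), not a pure number.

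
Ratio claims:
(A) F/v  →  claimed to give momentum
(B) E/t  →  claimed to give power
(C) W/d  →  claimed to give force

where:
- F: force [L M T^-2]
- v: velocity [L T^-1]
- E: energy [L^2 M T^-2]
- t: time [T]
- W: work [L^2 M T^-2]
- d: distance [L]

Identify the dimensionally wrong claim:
(A) F/v does not give momentum

(A) F/v: [M T^-1] ≠ momentum [L M T^-1] ✗
(B) E/t: [L^2 M T^-3] = power [L^2 M T^-3] ✓
(C) W/d: [L M T^-2] = force [L M T^-2] ✓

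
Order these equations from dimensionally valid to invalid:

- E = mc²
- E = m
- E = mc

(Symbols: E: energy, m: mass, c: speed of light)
Dimensionally correct: E = mc²
Dimensionally incorrect: E = m, E = mc
Ordered (correct first, then incorrect): E = mc², E = m, E = mc

- E = mc²: LHS [L^2 M T^-2], RHS [L^2 M T^-2] → correct ✓
- E = m: LHS [L^2 M T^-2], RHS [M] → incorrect ✗
- E = mc: LHS [L^2 M T^-2], RHS [L M T^-1] → incorrect ✗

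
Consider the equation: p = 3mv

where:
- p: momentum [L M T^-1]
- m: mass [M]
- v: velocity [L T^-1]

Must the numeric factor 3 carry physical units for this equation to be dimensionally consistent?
No

p has dimensions [L M T^-1] and mv already has dimensions [L M T^-1], so the equation balances without 3 contributing any dimensions. 3 is a pure (dimensionless) number; changing or removing it would not affect dimensional consistency.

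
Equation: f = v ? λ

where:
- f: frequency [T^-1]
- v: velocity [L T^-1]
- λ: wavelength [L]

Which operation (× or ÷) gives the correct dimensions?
division (÷): f = v ÷ λ

f [T^-1]; v [L T^-1]; λ [L].
v × λ → [L^2 T^-1] ✗
v ÷ λ → [T^-1] ✓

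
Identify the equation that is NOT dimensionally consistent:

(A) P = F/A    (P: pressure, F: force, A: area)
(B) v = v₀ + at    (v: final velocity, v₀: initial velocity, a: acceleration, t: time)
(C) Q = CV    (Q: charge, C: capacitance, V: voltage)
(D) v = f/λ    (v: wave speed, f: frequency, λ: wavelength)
(D) v = f/λ

The equation (D) v = f/λ is dimensionally incorrect.

LHS (v): [L T^-1]
RHS (f/λ): [L^-1 T^-1] ✗

The dimensions do not match. The other three equations balance.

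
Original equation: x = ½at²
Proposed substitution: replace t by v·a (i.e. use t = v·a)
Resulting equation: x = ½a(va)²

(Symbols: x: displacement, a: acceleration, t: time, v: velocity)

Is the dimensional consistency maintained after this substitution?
No

[t] = [T] and [v·a] = [L^2 T^-3]. These differ, so the substitution replaces a quantity by one of different dimensions and the result x = ½a(va)² has LHS [L] vs RHS [L^5 T^-8] — inconsistent.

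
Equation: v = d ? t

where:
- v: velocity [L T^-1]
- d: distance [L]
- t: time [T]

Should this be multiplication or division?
division (÷): v = d ÷ t

v [L T^-1]; d [L]; t [T].
d × t → [L T] ✗
d ÷ t → [L T^-1] ✓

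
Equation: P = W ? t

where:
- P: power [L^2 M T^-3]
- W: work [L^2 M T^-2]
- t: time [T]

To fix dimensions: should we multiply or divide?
division (÷): P = W ÷ t

P [L^2 M T^-3]; W [L^2 M T^-2]; t [T].
W × t → [L^2 M T^-1] ✗
W ÷ t → [L^2 M T^-3] ✓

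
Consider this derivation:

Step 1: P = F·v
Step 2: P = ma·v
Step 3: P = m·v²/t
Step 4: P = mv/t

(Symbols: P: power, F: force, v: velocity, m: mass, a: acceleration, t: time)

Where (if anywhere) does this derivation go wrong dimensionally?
Step 4

Step 1: P = F·v → LHS [L^2 M T^-3], RHS [L^2 M T^-3] ✓
Step 2: P = ma·v → LHS [L^2 M T^-3], RHS [L^2 M T^-3] ✓
Step 3: P = m·v²/t → LHS [L^2 M T^-3], RHS [L^2 M T^-3] ✓
Step 4: P = mv/t → LHS [L^2 M T^-3], RHS [L M T^-2] ✗

The first dimensional inconsistency appears in step 4: P = mv/t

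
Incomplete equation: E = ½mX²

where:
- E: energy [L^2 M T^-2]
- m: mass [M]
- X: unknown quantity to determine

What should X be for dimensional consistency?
X = v (velocity), dimensions [L T^-1]

E has dimensions [L^2 M T^-2]; the rest of the RHS (½m) has dimensions [M].
So X² must have dimensions [L^2 T^-2], i.e. X has dimensions [L T^-1] — X = v (velocity).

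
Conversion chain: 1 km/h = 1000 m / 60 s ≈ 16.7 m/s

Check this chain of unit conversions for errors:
The chain is incorrect (it contains an error).

Incorrect: 1 h = 3600 s, not 60 s (1 km/h ≈ 0.278 m/s)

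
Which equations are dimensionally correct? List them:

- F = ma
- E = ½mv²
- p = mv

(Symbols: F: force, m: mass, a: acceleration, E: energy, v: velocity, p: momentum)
Dimensionally correct: F = ma, E = ½mv², p = mv
Dimensionally incorrect: none
Ordered (correct first, then incorrect): F = ma, E = ½mv², p = mv

- F = ma: LHS [L M T^-2], RHS [L M T^-2] → correct ✓
- E = ½mv²: LHS [L^2 M T^-2], RHS [L^2 M T^-2] → correct ✓
- p = mv: LHS [L M T^-1], RHS [L M T^-1] → correct ✓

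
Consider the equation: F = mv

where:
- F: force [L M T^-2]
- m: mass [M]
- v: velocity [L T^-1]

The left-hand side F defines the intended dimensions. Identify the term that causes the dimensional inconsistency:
The right-hand side term mv

F has dimensions [L M T^-2], but mv has dimensions [L M T^-1], so the term mv is dimensionally wrong for F.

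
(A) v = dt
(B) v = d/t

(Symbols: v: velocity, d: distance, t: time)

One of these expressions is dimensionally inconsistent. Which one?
(A)

(A) v = dt: LHS [L T^-1], RHS [L T] ✗
(B) v = d/t: LHS [L T^-1], RHS [L T^-1] ✓

Expression (A) v = dt is dimensionally incorrect.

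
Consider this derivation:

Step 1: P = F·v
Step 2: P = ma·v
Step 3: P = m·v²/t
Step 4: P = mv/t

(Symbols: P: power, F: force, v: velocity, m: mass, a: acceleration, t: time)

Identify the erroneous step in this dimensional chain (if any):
Step 4

Step 1: P = F·v → LHS [L^2 M T^-3], RHS [L^2 M T^-3] ✓
Step 2: P = ma·v → LHS [L^2 M T^-3], RHS [L^2 M T^-3] ✓
Step 3: P = m·v²/t → LHS [L^2 M T^-3], RHS [L^2 M T^-3] ✓
Step 4: P = mv/t → LHS [L^2 M T^-3], RHS [L M T^-2] ✗

The first dimensional inconsistency appears in step 4: P = mv/t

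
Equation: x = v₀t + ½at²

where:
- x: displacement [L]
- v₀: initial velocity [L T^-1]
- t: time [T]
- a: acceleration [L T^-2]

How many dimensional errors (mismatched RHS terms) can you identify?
0

LHS x: [L]
- v₀t: [L] ✓
- ½at²: [L] ✓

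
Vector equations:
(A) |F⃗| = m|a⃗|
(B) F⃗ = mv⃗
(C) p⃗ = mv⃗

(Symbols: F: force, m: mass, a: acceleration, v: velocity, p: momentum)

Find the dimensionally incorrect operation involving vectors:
(B) F⃗ = mv⃗

(A) |F⃗| = m|a⃗|: LHS [L M T^-2], RHS [L M T^-2] ✓ — magnitudes of vectors are scalars
(B) F⃗ = mv⃗: LHS [L M T^-2], RHS [L M T^-1] ✗ — mass times velocity is momentum, not force; should be ma⃗
(C) p⃗ = mv⃗: LHS [L M T^-1], RHS [L M T^-1] ✓ — mass (scalar) times velocity (vector)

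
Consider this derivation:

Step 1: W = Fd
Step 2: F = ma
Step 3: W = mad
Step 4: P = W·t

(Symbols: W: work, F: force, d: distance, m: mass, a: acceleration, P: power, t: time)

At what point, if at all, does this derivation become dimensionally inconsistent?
Step 4

Step 1: W = Fd → LHS [L^2 M T^-2], RHS [L^2 M T^-2] ✓
Step 2: F = ma → LHS [L M T^-2], RHS [L M T^-2] ✓
Step 3: W = mad → LHS [L^2 M T^-2], RHS [L^2 M T^-2] ✓
Step 4: P = W·t → LHS [L^2 M T^-3], RHS [L^2 M T^-1] ✗

The first dimensional inconsistency appears in step 4: P = W·t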